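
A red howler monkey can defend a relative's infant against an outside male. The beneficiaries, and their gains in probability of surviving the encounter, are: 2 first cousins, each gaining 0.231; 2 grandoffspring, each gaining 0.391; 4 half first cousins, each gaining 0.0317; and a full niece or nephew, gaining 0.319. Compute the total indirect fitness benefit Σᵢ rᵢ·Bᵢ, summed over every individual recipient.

0.340925

r to a first cousin = 1/8 (first cousins share one grandparent pair — two paths of length 4: r = 2·(1/2)^4 = 1/8).
r to a grandoffspring = 1/4 (two parent–offspring links: r = (1/2)^2 = 1/4).
r to a half first cousin = 1/16 (half first cousins share one grandparent — one path of length 4: r = (1/2)^4 = 1/16).
r to a full niece or nephew = 0.25 (full aunt/uncle↔niece/nephew: two paths of length 3 through the shared grandparent pair: r = 2·(1/2)^3 = 1/4).
Summing one r·B term per recipient: 2·0.125·0.231 + 2·0.25·0.391 + 4·0.0625·0.0317 + 1·0.25·0.319 = 0.340925.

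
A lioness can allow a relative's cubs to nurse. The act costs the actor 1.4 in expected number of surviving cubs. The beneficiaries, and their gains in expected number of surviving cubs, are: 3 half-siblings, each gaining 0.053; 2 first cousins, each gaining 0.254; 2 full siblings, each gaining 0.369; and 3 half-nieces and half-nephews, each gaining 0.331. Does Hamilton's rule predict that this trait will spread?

No

Hamilton's rule: the trait is favored when the sum of r·B over every recipient exceeds the actor's cost C.
r to a half-sibling = 1/4 (half-sibs share one parent — one path of length 2: r = (1/2)^2 = 1/4).
r to a first cousin = 1/8 (first cousins share one grandparent pair — two paths of length 4: r = 2·(1/2)^4 = 1/8).
r to a full sibling = 1/2 (full sibs share both parents — two paths of length 2: r = 2·(1/2)^2 = 1/2).
r to a half-niece or half-nephew = 0.125 (half-aunt/uncle↔niece/nephew: one path of length 3: r = (1/2)^3 = 1/8).
Summing one r·B term per recipient: 3·0.25·0.053 + 2·0.125·0.254 + 2·0.5·0.369 + 3·0.125·0.331 = 0.596375.
0.596375 < 1.4: the indirect benefit is less than the cost.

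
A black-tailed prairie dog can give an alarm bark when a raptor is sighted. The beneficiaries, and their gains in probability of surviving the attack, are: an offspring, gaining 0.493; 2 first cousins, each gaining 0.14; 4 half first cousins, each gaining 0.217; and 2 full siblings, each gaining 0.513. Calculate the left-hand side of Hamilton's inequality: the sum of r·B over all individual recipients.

0.84875

r to an offspring = 1/2 (one parent–offspring link: r = (1/2)^1 = 1/2).
r to a first cousin = 1/8 (first cousins share one grandparent pair — two paths of length 4: r = 2·(1/2)^4 = 1/8).
r to a half first cousin = 0.0625 (half first cousins share one grandparent — one path of length 4: r = (1/2)^4 = 1/16).
r to a full sibling = 1/2 (full sibs share both parents — two paths of length 2: r = 2·(1/2)^2 = 1/2).
Summing one r·B term per recipient: 1·0.5·0.493 + 2·0.125·0.14 + 4·0.0625·0.217 + 2·0.5·0.513 = 0.84875.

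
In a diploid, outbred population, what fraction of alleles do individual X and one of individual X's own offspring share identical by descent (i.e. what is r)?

0.5

Each parent–offspring link contributes a factor of 1/2, and independent paths through distinct common ancestors add.
One parent–offspring link: r = (1/2)^1 = 1/2.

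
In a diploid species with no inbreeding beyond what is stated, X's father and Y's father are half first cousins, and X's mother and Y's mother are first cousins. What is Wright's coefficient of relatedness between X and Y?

0.046875

Wright's path rule: contributions from independent ancestry routes add.
X and Y are related in two ways: half second cousins through their fathers (r = 1/64) and second cousins through their mothers (r = 1/32).
r = 1/64 + 1/32 = 3/64 = 0.046875.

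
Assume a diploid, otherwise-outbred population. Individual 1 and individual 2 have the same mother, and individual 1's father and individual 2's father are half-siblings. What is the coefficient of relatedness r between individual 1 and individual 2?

0.3125

With two independent routes of shared ancestry, r is the sum of the two contributions.
Individual 1 and individual 2 are related in two ways: half-sibs through their shared mother (r = 1/4) and half first cousins through their fathers (r = 1/16).
r = 1/4 + 1/16 = 0.3125.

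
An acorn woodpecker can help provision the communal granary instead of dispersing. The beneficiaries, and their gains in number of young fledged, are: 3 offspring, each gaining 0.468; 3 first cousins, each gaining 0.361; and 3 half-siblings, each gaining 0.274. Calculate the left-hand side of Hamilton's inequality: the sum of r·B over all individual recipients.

r to an offspring = 0.5 (one parent–offspring link: r = (1/2)^1 = 1/2).
r to a first cousin = 1/8 (first cousins share one grandparent pair — two paths of length 4: r = 2·(1/2)^4 = 1/8).
r to a half-sibling = 0.25 (half-sibs share one parent — one path of length 2: r = (1/2)^2 = 1/4).
Summing one r·B term per recipient: 3·0.5·0.468 + 3·0.125·0.361 + 3·0.25·0.274 = 1.042875.

1.042875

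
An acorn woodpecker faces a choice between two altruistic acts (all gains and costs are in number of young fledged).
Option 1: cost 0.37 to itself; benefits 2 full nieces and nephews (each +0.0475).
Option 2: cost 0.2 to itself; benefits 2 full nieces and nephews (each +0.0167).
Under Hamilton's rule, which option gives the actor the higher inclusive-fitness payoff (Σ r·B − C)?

Option 2

Option 1: r to a full niece or nephew = 0.25.
Option 1: Σ r·B − C = (2·0.25·0.0475) − 0.37 = -0.34625.
Option 2: r to a full niece or nephew = 0.25.
Option 2: Σ r·B − C = (2·0.25·0.0167) − 0.2 = -0.19165.
Option 2 has the higher net inclusive-fitness payoff.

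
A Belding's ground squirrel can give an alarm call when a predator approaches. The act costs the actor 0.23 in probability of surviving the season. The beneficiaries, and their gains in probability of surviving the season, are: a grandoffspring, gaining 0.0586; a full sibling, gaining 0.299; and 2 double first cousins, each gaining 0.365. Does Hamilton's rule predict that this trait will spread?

Hamilton's rule: the trait is favored when the sum of r·B over every recipient exceeds the actor's cost C.
r to a grandoffspring = 1/4 (two parent–offspring links: r = (1/2)^2 = 1/4).
r to a full sibling = 1/2 (full sibs share both parents — two paths of length 2: r = 2·(1/2)^2 = 1/2).
r to a double first cousin = 0.25 (double first cousins share both grandparent pairs — four paths of length 4: r = 4·(1/2)^4 = 1/4).
Summing one r·B term per recipient: 1·0.25·0.0586 + 1·0.5·0.299 + 2·0.25·0.365 = 0.34665.
0.34665 > 0.23: the indirect benefit exceeds the cost.

Yes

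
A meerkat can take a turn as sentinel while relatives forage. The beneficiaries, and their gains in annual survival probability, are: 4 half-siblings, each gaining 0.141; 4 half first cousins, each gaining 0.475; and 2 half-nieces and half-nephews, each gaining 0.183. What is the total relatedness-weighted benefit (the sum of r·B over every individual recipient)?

r to a half-sibling = 0.25 (half-sibs share one parent — one path of length 2: r = (1/2)^2 = 1/4).
r to a half first cousin = 0.0625 (half first cousins share one grandparent — one path of length 4: r = (1/2)^4 = 1/16).
r to a half-niece or half-nephew = 1/8 (half-aunt/uncle↔niece/nephew: one path of length 3: r = (1/2)^3 = 1/8).
Summing one r·B term per recipient: 4·0.25·0.141 + 4·0.0625·0.475 + 2·0.125·0.183 = 0.3055.

0.3055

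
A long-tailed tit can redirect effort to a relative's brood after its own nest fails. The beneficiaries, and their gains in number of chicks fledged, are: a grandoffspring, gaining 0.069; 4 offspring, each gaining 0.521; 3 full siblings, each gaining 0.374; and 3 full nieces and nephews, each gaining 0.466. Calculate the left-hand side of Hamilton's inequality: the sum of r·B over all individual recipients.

1.96975

r to a grandoffspring = 0.25 (two parent–offspring links: r = (1/2)^2 = 1/4).
r to an offspring = 1/2 (one parent–offspring link: r = (1/2)^1 = 1/2).
r to a full sibling = 0.5 (full sibs share both parents — two paths of length 2: r = 2·(1/2)^2 = 1/2).
r to a full niece or nephew = 1/4 (full aunt/uncle↔niece/nephew: two paths of length 3 through the shared grandparent pair: r = 2·(1/2)^3 = 1/4).
Summing one r·B term per recipient: 1·0.25·0.069 + 4·0.5·0.521 + 3·0.5·0.374 + 3·0.25·0.466 = 1.96975.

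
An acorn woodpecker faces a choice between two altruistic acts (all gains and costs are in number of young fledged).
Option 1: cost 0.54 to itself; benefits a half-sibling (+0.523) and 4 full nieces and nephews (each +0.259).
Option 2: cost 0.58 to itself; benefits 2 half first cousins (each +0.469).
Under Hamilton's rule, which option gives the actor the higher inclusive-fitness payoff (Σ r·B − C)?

Option 1

Option 1: r to a half-sibling = 0.25.
Option 1: r to a full niece or nephew = 0.25.
Option 1: Σ r·B − C = (1·0.25·0.523 + 4·0.25·0.259) − 0.54 = -0.15025.
Option 2: r to a half first cousin = 0.0625.
Option 2: Σ r·B − C = (2·0.0625·0.469) − 0.58 = -0.521375.
Option 1 has the higher net inclusive-fitness payoff.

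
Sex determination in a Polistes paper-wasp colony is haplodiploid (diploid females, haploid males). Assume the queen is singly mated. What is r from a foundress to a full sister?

0.75

Haplodiploid full sisters inherit their father's entire haploid genome identically (contributing 1/2) and on average half of their mother's contribution (1/2 · 1/2 = 1/4); r = 1/2 + 1/4 = 3/4.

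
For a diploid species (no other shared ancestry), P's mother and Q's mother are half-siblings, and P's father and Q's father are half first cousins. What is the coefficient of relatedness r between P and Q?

With two independent routes of shared ancestry, r is the sum of the two contributions.
P and Q are related in two ways: half first cousins through their mothers (r = 1/16) and half second cousins through their fathers (r = 1/64).
r = 1/16 + 1/64 = 0.078125.

0.078125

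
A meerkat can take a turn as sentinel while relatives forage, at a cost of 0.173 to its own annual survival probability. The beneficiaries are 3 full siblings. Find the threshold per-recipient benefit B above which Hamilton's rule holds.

0.1153

r to a full sibling = 1/2 (full sibs share both parents — two paths of length 2: r = 2·(1/2)^2 = 1/2).
Hamilton's rule with n recipients of equal r: n·r·B > C, so B > C/(n·r) = 0.173/(3·0.5) = 0.1153.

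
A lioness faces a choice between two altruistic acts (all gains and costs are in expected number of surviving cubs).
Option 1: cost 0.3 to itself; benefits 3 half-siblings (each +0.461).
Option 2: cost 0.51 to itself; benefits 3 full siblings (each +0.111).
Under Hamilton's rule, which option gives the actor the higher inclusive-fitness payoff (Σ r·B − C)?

Option 1

Option 1: r to a half-sibling = 0.25.
Option 1: Σ r·B − C = (3·0.25·0.461) − 0.3 = 0.04575.
Option 2: r to a full sibling = 0.5.
Option 2: Σ r·B − C = (3·0.5·0.111) − 0.51 = -0.3435.
Option 1 has the higher net inclusive-fitness payoff.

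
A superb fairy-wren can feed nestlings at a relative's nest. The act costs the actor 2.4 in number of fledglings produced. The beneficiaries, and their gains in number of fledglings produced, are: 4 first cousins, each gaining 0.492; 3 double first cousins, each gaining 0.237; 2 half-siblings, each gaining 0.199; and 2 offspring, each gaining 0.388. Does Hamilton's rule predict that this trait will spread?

Hamilton's rule: the trait is favored when the sum of r·B over every recipient exceeds the actor's cost C.
r to a first cousin = 1/8 (first cousins share one grandparent pair — two paths of length 4: r = 2·(1/2)^4 = 1/8).
r to a double first cousin = 0.25 (double first cousins share both grandparent pairs — four paths of length 4: r = 4·(1/2)^4 = 1/4).
r to a half-sibling = 1/4 (half-sibs share one parent — one path of length 2: r = (1/2)^2 = 1/4).
r to an offspring = 1/2 (one parent–offspring link: r = (1/2)^1 = 1/2).
Summing one r·B term per recipient: 4·0.125·0.492 + 3·0.25·0.237 + 2·0.25·0.199 + 2·0.5·0.388 = 0.91125.
0.91125 < 2.4: the indirect benefit is less than the cost.

No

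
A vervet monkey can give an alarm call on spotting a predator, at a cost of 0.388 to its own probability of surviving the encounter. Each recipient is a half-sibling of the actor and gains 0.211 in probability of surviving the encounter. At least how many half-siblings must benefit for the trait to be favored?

r to a half-sibling = 0.25 (half-sibs share one parent — one path of length 2: r = (1/2)^2 = 1/4).
Hamilton's rule: n·r·B > C  ⇒  n > C/(r·B) = 0.388/(0.25·0.211) = 7.355.
The smallest integer exceeding 7.355 is 8.

8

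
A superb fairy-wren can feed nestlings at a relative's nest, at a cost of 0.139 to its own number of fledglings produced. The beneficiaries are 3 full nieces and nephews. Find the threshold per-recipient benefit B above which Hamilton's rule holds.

r to a full niece or nephew = 0.25 (full aunt/uncle↔niece/nephew: two paths of length 3 through the shared grandparent pair: r = 2·(1/2)^3 = 1/4).
Hamilton's rule with n recipients of equal r: n·r·B > C, so B > C/(n·r) = 0.139/(3·0.25) = 0.1853.

0.1853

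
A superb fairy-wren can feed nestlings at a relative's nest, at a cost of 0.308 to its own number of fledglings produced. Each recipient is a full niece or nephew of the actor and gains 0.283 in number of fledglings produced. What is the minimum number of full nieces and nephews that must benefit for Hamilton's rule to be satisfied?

5

r to a full niece or nephew = 1/4 (full aunt/uncle↔niece/nephew: two paths of length 3 through the shared grandparent pair: r = 2·(1/2)^3 = 1/4).
Hamilton's rule: n·r·B > C  ⇒  n > C/(r·B) = 0.308/(0.25·0.283) = 4.353.
The smallest integer exceeding 4.353 is 5.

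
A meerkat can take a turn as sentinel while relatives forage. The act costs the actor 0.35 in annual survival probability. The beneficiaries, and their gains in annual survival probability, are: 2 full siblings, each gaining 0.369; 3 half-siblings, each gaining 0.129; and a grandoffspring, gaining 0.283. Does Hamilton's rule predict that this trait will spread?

Yes

Hamilton's rule: the trait is favored when the sum of r·B over every recipient exceeds the actor's cost C.
r to a full sibling = 1/2 (full sibs share both parents — two paths of length 2: r = 2·(1/2)^2 = 1/2).
r to a half-sibling = 0.25 (half-sibs share one parent — one path of length 2: r = (1/2)^2 = 1/4).
r to a grandoffspring = 0.25 (two parent–offspring links: r = (1/2)^2 = 1/4).
Summing one r·B term per recipient: 2·0.5·0.369 + 3·0.25·0.129 + 1·0.25·0.283 = 0.5365.
0.5365 > 0.35: the indirect benefit exceeds the cost.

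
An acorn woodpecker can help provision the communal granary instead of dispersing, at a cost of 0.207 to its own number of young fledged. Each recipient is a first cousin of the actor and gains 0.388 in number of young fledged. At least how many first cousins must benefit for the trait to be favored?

r to a first cousin = 1/8 (first cousins share one grandparent pair — two paths of length 4: r = 2·(1/2)^4 = 1/8).
Hamilton's rule: n·r·B > C  ⇒  n > C/(r·B) = 0.207/(0.125·0.388) = 4.268.
The smallest integer exceeding 4.268 is 5.

5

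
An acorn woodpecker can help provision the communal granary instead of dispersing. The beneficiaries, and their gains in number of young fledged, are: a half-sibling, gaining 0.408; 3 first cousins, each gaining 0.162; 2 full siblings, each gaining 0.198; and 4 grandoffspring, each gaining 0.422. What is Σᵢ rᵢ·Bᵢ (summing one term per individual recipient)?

0.78275

r to a half-sibling = 0.25 (half-sibs share one parent — one path of length 2: r = (1/2)^2 = 1/4).
r to a first cousin = 1/8 (first cousins share one grandparent pair — two paths of length 4: r = 2·(1/2)^4 = 1/8).
r to a full sibling = 1/2 (full sibs share both parents — two paths of length 2: r = 2·(1/2)^2 = 1/2).
r to a grandoffspring = 0.25 (two parent–offspring links: r = (1/2)^2 = 1/4).
Summing one r·B term per recipient: 1·0.25·0.408 + 3·0.125·0.162 + 2·0.5·0.198 + 4·0.25·0.422 = 0.78275.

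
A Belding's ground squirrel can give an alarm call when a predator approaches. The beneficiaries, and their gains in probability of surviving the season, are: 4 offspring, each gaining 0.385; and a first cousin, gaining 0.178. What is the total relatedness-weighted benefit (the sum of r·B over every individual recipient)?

0.79225

r to an offspring = 0.5 (one parent–offspring link: r = (1/2)^1 = 1/2).
r to a first cousin = 1/8 (first cousins share one grandparent pair — two paths of length 4: r = 2·(1/2)^4 = 1/8).
Summing one r·B term per recipient: 4·0.5·0.385 + 1·0.125·0.178 = 0.79225.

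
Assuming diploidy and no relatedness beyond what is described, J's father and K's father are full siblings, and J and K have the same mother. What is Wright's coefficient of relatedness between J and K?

0.375

Wright's path rule: contributions from independent ancestry routes add.
J and K are related in two ways: first cousins through their fathers (r = 1/8) and half-sibs through their shared mother (r = 1/4).
r = 1/8 + 1/4 = 0.375.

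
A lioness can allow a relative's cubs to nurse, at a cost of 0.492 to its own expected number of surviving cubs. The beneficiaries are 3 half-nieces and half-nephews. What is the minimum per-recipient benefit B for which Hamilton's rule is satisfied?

1.312

r to a half-niece or half-nephew = 0.125 (half-aunt/uncle↔niece/nephew: one path of length 3: r = (1/2)^3 = 1/8).
Hamilton's rule with n recipients of equal r: n·r·B > C, so B > C/(n·r) = 0.492/(3·0.125) = 1.312.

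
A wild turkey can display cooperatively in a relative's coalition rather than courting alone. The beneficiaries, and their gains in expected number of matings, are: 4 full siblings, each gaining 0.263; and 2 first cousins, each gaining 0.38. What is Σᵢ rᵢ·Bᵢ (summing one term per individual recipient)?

r to a full sibling = 0.5 (full sibs share both parents — two paths of length 2: r = 2·(1/2)^2 = 1/2).
r to a first cousin = 1/8 (first cousins share one grandparent pair — two paths of length 4: r = 2·(1/2)^4 = 1/8).
Summing one r·B term per recipient: 4·0.5·0.263 + 2·0.125·0.38 = 0.621.

0.621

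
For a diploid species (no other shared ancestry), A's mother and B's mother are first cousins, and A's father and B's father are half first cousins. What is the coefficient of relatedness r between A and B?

Wright's path rule: contributions from independent ancestry routes add.
A and B are related in two ways: second cousins through their mothers (r = 1/32) and half second cousins through their fathers (r = 1/64).
r = 1/32 + 1/64 = 3/64 = 0.046875.

0.046875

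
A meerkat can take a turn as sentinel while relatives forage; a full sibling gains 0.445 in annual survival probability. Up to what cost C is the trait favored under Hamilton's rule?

r to a full sibling = 0.5 (full sibs share both parents — two paths of length 2: r = 2·(1/2)^2 = 1/2).
Hamilton's rule: n·r·B > C, so the trait is favored while C < n·r·B = 1·0.5·0.445 = 0.2225.

0.2225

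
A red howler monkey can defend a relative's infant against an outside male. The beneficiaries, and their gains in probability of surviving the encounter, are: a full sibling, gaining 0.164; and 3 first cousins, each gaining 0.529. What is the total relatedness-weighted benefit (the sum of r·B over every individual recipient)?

0.280375

r to a full sibling = 0.5 (full sibs share both parents — two paths of length 2: r = 2·(1/2)^2 = 1/2).
r to a first cousin = 1/8 (first cousins share one grandparent pair — two paths of length 4: r = 2·(1/2)^4 = 1/8).
Summing one r·B term per recipient: 1·0.5·0.164 + 3·0.125·0.529 = 0.280375.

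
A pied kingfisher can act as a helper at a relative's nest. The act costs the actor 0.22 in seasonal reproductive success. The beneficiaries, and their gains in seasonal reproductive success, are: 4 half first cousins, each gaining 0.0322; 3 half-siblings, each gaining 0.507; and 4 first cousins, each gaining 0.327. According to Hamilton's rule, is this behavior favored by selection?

Hamilton's rule: the trait is favored when the sum of r·B over every recipient exceeds the actor's cost C.
r to a half first cousin = 0.0625 (half first cousins share one grandparent — one path of length 4: r = (1/2)^4 = 1/16).
r to a half-sibling = 1/4 (half-sibs share one parent — one path of length 2: r = (1/2)^2 = 1/4).
r to a first cousin = 0.125 (first cousins share one grandparent pair — two paths of length 4: r = 2·(1/2)^4 = 1/8).
Summing one r·B term per recipient: 4·0.0625·0.0322 + 3·0.25·0.507 + 4·0.125·0.327 = 0.5518.
0.5518 > 0.22: the indirect benefit exceeds the cost.

Yes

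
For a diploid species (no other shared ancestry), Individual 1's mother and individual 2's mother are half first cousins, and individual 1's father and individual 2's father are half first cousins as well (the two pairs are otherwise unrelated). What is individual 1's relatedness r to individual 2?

0.03125

Wright's path rule: contributions from independent ancestry routes add.
Individual 1 and individual 2 are related in two ways: half second cousins through their mothers (r = 1/64) and half second cousins through their fathers (r = 1/64).
r = 1/64 + 1/64 = 0.03125.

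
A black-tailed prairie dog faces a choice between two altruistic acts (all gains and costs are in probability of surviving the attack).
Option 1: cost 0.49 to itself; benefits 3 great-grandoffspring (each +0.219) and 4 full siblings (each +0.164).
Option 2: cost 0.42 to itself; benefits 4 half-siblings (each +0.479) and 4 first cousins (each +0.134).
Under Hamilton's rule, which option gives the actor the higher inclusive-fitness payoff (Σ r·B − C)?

Option 1: r to a great-grandoffspring = 0.125.
Option 1: r to a full sibling = 0.5.
Option 1: Σ r·B − C = (3·0.125·0.219 + 4·0.5·0.164) − 0.49 = -0.079875.
Option 2: r to a half-sibling = 0.25.
Option 2: r to a first cousin = 0.125.
Option 2: Σ r·B − C = (4·0.25·0.479 + 4·0.125·0.134) − 0.42 = 0.126.
Option 2 has the higher net inclusive-fitness payoff.

Option 2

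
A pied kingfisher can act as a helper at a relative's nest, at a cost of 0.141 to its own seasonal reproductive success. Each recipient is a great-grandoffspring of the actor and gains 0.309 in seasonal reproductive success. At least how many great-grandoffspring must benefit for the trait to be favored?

r to a great-grandoffspring = 1/8 (three parent–offspring links: r = (1/2)^3 = 1/8).
Hamilton's rule: n·r·B > C  ⇒  n > C/(r·B) = 0.141/(0.125·0.309) = 3.65.
The smallest integer exceeding 3.65 is 4.

4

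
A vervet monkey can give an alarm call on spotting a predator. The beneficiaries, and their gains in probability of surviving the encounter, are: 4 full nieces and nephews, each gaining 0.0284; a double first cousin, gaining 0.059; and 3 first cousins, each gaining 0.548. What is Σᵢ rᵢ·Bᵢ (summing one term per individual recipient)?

0.24865

r to a full niece or nephew = 1/4 (full aunt/uncle↔niece/nephew: two paths of length 3 through the shared grandparent pair: r = 2·(1/2)^3 = 1/4).
r to a double first cousin = 1/4 (double first cousins share both grandparent pairs — four paths of length 4: r = 4·(1/2)^4 = 1/4).
r to a first cousin = 0.125 (first cousins share one grandparent pair — two paths of length 4: r = 2·(1/2)^4 = 1/8).
Summing one r·B term per recipient: 4·0.25·0.0284 + 1·0.25·0.059 + 3·0.125·0.548 = 0.24865.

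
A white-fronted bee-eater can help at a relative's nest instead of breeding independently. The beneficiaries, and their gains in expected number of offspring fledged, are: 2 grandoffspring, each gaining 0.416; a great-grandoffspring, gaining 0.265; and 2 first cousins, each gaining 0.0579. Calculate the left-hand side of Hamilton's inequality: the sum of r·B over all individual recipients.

r to a grandoffspring = 0.25 (two parent–offspring links: r = (1/2)^2 = 1/4).
r to a great-grandoffspring = 0.125 (three parent–offspring links: r = (1/2)^3 = 1/8).
r to a first cousin = 1/8 (first cousins share one grandparent pair — two paths of length 4: r = 2·(1/2)^4 = 1/8).
Summing one r·B term per recipient: 2·0.25·0.416 + 1·0.125·0.265 + 2·0.125·0.0579 = 0.2556.

0.2556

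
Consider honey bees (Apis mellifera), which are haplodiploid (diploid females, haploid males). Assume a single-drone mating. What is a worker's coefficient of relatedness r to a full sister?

0.75

Haplodiploid full sisters inherit their father's entire haploid genome identically (contributing 1/2) and on average half of their mother's contribution (1/2 · 1/2 = 1/4); r = 1/2 + 1/4 = 3/4.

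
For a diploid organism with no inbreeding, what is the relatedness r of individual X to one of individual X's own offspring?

Each parent–offspring link contributes a factor of 1/2, and independent paths through distinct common ancestors add.
One parent–offspring link: r = (1/2)^1 = 1/2.

0.5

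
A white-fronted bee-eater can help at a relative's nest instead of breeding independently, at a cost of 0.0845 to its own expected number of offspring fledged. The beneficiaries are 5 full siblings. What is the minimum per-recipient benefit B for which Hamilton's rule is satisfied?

r to a full sibling = 0.5 (full sibs share both parents — two paths of length 2: r = 2·(1/2)^2 = 1/2).
Hamilton's rule with n recipients of equal r: n·r·B > C, so B > C/(n·r) = 0.0845/(5·0.5) = 0.0338.

0.0338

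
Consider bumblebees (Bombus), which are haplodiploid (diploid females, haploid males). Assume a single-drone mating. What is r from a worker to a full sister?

Haplodiploid full sisters inherit their father's entire haploid genome identically (contributing 1/2) and on average half of their mother's contribution (1/2 · 1/2 = 1/4); r = 1/2 + 1/4 = 3/4.

0.75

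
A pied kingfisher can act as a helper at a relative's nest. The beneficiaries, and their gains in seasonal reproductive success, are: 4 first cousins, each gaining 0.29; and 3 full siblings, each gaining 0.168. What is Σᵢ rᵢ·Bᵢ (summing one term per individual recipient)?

0.397

r to a first cousin = 0.125 (first cousins share one grandparent pair — two paths of length 4: r = 2·(1/2)^4 = 1/8).
r to a full sibling = 1/2 (full sibs share both parents — two paths of length 2: r = 2·(1/2)^2 = 1/2).
Summing one r·B term per recipient: 4·0.125·0.29 + 3·0.5·0.168 = 0.397.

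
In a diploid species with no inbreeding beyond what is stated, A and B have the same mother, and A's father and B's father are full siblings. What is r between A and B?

With two independent routes of shared ancestry, r is the sum of the two contributions.
A and B are related in two ways: half-sibs through their shared mother (r = 1/4) and first cousins through their fathers (r = 1/8).
r = 1/4 + 1/8 = 0.375.

0.375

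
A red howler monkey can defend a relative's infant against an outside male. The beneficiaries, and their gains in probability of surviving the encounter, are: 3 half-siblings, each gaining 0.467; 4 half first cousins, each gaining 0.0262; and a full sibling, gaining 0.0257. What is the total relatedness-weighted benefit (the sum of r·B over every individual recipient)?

0.36965

r to a half-sibling = 1/4 (half-sibs share one parent — one path of length 2: r = (1/2)^2 = 1/4).
r to a half first cousin = 0.0625 (half first cousins share one grandparent — one path of length 4: r = (1/2)^4 = 1/16).
r to a full sibling = 0.5 (full sibs share both parents — two paths of length 2: r = 2·(1/2)^2 = 1/2).
Summing one r·B term per recipient: 3·0.25·0.467 + 4·0.0625·0.0262 + 1·0.5·0.0257 = 0.36965.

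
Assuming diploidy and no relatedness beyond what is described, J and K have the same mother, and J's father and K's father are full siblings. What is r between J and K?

0.375

Wright's path rule: contributions from independent ancestry routes add.
J and K are related in two ways: half-sibs through their shared mother (r = 1/4) and first cousins through their fathers (r = 1/8).
r = 1/4 + 1/8 = 3/8 = 0.375.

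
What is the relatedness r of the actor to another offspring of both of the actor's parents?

Each parent–offspring link contributes a factor of 1/2, and independent paths through distinct common ancestors add.
Full sibs share both parents — two paths of length 2: r = 2·(1/2)^2 = 1/2.

0.5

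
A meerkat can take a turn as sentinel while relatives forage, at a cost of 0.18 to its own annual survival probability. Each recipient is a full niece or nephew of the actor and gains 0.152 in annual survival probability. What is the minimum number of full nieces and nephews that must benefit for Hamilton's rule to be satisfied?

r to a full niece or nephew = 0.25 (full aunt/uncle↔niece/nephew: two paths of length 3 through the shared grandparent pair: r = 2·(1/2)^3 = 1/4).
Hamilton's rule: n·r·B > C  ⇒  n > C/(r·B) = 0.18/(0.25·0.152) = 4.737.
The smallest integer exceeding 4.737 is 5.

5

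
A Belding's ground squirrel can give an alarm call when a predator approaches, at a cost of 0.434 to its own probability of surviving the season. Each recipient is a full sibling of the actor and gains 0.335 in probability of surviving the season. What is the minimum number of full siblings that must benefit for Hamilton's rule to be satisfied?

3

r to a full sibling = 0.5 (full sibs share both parents — two paths of length 2: r = 2·(1/2)^2 = 1/2).
Hamilton's rule: n·r·B > C  ⇒  n > C/(r·B) = 0.434/(0.5·0.335) = 2.591.
The smallest integer exceeding 2.591 is 3.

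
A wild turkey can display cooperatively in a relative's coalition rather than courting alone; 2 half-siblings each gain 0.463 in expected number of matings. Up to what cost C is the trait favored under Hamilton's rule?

0.2315

r to a half-sibling = 0.25 (half-sibs share one parent — one path of length 2: r = (1/2)^2 = 1/4).
Hamilton's rule: n·r·B > C, so the trait is favored while C < n·r·B = 2·0.25·0.463 = 0.2315.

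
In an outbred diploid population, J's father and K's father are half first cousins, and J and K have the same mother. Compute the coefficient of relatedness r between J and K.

0.265625

Relatedness sums over independent paths through distinct common ancestors.
J and K are related in two ways: half second cousins through their fathers (r = 1/64) and half-sibs through their shared mother (r = 1/4).
r = 1/64 + 1/4 = 0.265625.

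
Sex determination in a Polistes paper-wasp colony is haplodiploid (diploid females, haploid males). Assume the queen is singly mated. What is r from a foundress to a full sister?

0.75

Haplodiploid full sisters inherit their father's entire haploid genome identically (contributing 1/2) and on average half of their mother's contribution (1/2 · 1/2 = 1/4); r = 1/2 + 1/4 = 3/4.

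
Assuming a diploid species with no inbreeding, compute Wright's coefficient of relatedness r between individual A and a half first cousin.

Half first cousins share one grandparent — one path of length 4: r = (1/2)^4 = 1/16.

0.0625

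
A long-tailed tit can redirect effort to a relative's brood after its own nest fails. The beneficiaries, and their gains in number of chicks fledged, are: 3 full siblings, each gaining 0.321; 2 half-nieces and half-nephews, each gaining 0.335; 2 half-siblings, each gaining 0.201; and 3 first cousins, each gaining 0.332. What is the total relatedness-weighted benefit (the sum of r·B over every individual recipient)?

0.79025

r to a full sibling = 1/2 (full sibs share both parents — two paths of length 2: r = 2·(1/2)^2 = 1/2).
r to a half-niece or half-nephew = 1/8 (half-aunt/uncle↔niece/nephew: one path of length 3: r = (1/2)^3 = 1/8).
r to a half-sibling = 0.25 (half-sibs share one parent — one path of length 2: r = (1/2)^2 = 1/4).
r to a first cousin = 1/8 (first cousins share one grandparent pair — two paths of length 4: r = 2·(1/2)^4 = 1/8).
Summing one r·B term per recipient: 3·0.5·0.321 + 2·0.125·0.335 + 2·0.25·0.201 + 3·0.125·0.332 = 0.79025.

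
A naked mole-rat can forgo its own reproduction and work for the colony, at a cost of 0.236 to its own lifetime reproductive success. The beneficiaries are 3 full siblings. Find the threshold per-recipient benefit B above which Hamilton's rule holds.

r to a full sibling = 0.5 (full sibs share both parents — two paths of length 2: r = 2·(1/2)^2 = 1/2).
Hamilton's rule with n recipients of equal r: n·r·B > C, so B > C/(n·r) = 0.236/(3·0.5) = 0.1573.

0.1573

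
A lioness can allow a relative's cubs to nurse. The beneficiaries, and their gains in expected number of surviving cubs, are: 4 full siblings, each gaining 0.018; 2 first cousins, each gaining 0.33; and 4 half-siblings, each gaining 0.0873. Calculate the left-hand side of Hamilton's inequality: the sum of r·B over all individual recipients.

0.2058

r to a full sibling = 0.5 (full sibs share both parents — two paths of length 2: r = 2·(1/2)^2 = 1/2).
r to a first cousin = 0.125 (first cousins share one grandparent pair — two paths of length 4: r = 2·(1/2)^4 = 1/8).
r to a half-sibling = 1/4 (half-sibs share one parent — one path of length 2: r = (1/2)^2 = 1/4).
Summing one r·B term per recipient: 4·0.5·0.018 + 2·0.125·0.33 + 4·0.25·0.0873 = 0.2058.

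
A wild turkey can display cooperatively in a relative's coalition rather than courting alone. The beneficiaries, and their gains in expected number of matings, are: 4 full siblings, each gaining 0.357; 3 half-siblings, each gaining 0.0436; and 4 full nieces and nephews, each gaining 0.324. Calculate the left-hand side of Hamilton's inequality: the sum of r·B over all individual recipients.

1.0707

r to a full sibling = 0.5 (full sibs share both parents — two paths of length 2: r = 2·(1/2)^2 = 1/2).
r to a half-sibling = 0.25 (half-sibs share one parent — one path of length 2: r = (1/2)^2 = 1/4).
r to a full niece or nephew = 0.25 (full aunt/uncle↔niece/nephew: two paths of length 3 through the shared grandparent pair: r = 2·(1/2)^3 = 1/4).
Summing one r·B term per recipient: 4·0.5·0.357 + 3·0.25·0.0436 + 4·0.25·0.324 = 1.0707.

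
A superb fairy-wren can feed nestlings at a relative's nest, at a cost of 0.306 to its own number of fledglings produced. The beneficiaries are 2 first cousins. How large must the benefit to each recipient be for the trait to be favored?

1.224

r to a first cousin = 1/8 (first cousins share one grandparent pair — two paths of length 4: r = 2·(1/2)^4 = 1/8).
Hamilton's rule with n recipients of equal r: n·r·B > C, so B > C/(n·r) = 0.306/(2·0.125) = 1.224.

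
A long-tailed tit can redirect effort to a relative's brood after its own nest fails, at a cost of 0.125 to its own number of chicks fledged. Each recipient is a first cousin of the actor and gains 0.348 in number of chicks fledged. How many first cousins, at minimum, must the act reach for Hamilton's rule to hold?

r to a first cousin = 0.125 (first cousins share one grandparent pair — two paths of length 4: r = 2·(1/2)^4 = 1/8).
Hamilton's rule: n·r·B > C  ⇒  n > C/(r·B) = 0.125/(0.125·0.348) = 2.874.
The smallest integer exceeding 2.874 is 3.

3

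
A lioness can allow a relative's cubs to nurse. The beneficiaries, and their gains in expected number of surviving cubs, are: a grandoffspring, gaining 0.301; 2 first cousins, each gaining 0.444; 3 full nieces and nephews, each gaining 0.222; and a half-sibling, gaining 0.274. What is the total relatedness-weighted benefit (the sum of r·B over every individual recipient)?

r to a grandoffspring = 0.25 (two parent–offspring links: r = (1/2)^2 = 1/4).
r to a first cousin = 1/8 (first cousins share one grandparent pair — two paths of length 4: r = 2·(1/2)^4 = 1/8).
r to a full niece or nephew = 0.25 (full aunt/uncle↔niece/nephew: two paths of length 3 through the shared grandparent pair: r = 2·(1/2)^3 = 1/4).
r to a half-sibling = 0.25 (half-sibs share one parent — one path of length 2: r = (1/2)^2 = 1/4).
Summing one r·B term per recipient: 1·0.25·0.301 + 2·0.125·0.444 + 3·0.25·0.222 + 1·0.25·0.274 = 0.42125.

0.42125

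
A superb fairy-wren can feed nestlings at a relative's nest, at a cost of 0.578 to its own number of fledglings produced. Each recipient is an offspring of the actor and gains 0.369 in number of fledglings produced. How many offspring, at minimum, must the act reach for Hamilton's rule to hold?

4

r to an offspring = 0.5 (one parent–offspring link: r = (1/2)^1 = 1/2).
Hamilton's rule: n·r·B > C  ⇒  n > C/(r·B) = 0.578/(0.5·0.369) = 3.133.
The smallest integer exceeding 3.133 is 4.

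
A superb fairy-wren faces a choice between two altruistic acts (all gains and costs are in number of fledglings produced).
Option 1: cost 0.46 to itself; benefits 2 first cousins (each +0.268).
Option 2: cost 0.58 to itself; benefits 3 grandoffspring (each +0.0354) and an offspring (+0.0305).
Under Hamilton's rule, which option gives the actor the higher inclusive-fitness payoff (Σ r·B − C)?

Option 1

Option 1: r to a first cousin = 0.125.
Option 1: Σ r·B − C = (2·0.125·0.268) − 0.46 = -0.393.
Option 2: r to a grandoffspring = 0.25.
Option 2: r to an offspring = 0.5.
Option 2: Σ r·B − C = (3·0.25·0.0354 + 1·0.5·0.0305) − 0.58 = -0.5382.
Option 1 has the higher net inclusive-fitness payoff.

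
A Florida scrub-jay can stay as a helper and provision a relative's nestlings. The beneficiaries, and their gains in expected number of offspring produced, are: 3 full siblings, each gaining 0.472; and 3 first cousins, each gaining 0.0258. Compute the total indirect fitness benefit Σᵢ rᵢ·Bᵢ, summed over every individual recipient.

r to a full sibling = 0.5 (full sibs share both parents — two paths of length 2: r = 2·(1/2)^2 = 1/2).
r to a first cousin = 1/8 (first cousins share one grandparent pair — two paths of length 4: r = 2·(1/2)^4 = 1/8).
Summing one r·B term per recipient: 3·0.5·0.472 + 3·0.125·0.0258 = 0.717675.

0.717675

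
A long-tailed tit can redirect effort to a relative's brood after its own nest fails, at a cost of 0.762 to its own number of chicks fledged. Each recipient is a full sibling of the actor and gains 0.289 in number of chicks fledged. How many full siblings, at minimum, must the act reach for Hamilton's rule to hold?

6

r to a full sibling = 1/2 (full sibs share both parents — two paths of length 2: r = 2·(1/2)^2 = 1/2).
Hamilton's rule: n·r·B > C  ⇒  n > C/(r·B) = 0.762/(0.5·0.289) = 5.273.
The smallest integer exceeding 5.273 is 6.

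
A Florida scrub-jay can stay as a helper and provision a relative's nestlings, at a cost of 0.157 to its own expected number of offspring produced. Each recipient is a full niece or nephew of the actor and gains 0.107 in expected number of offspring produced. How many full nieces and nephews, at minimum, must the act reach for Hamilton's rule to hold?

r to a full niece or nephew = 1/4 (full aunt/uncle↔niece/nephew: two paths of length 3 through the shared grandparent pair: r = 2·(1/2)^3 = 1/4).
Hamilton's rule: n·r·B > C  ⇒  n > C/(r·B) = 0.157/(0.25·0.107) = 5.869.
The smallest integer exceeding 5.869 is 6.

6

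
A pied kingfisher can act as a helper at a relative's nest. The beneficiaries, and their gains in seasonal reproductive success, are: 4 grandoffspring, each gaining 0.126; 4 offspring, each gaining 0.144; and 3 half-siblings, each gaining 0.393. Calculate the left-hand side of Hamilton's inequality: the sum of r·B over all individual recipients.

r to a grandoffspring = 0.25 (two parent–offspring links: r = (1/2)^2 = 1/4).
r to an offspring = 1/2 (one parent–offspring link: r = (1/2)^1 = 1/2).
r to a half-sibling = 1/4 (half-sibs share one parent — one path of length 2: r = (1/2)^2 = 1/4).
Summing one r·B term per recipient: 4·0.25·0.126 + 4·0.5·0.144 + 3·0.25·0.393 = 0.70875.

0.70875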